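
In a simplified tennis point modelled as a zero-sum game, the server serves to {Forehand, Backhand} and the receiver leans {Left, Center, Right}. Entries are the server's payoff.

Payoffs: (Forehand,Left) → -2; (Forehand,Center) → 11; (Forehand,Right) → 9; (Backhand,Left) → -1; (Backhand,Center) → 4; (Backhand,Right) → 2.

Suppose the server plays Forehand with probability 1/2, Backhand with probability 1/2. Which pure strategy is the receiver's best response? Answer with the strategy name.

If the receiver plays Left, the server's expected payoff is (1/2)·(-2) + (1/2)·(-1) = -3/2.
If the receiver plays Center, the server's expected payoff is (1/2)·11 + (1/2)·4 = 15/2.
If the receiver plays Right, the server's expected payoff is (1/2)·9 + (1/2)·2 = 11/2.
The receiver minimizes the server's payoff; the smallest is -3/2, so the best response is Left.

Left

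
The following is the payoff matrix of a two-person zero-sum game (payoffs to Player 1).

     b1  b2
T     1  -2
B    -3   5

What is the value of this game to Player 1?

-1/11

Row minima: T → -2, B → -3; maximin = -2.
Column maxima: b1 → 1, b2 → 5; minimax = 1.
-2 ≠ 1, so there is no saddle point; optimal play is mixed.
Let Player 1 play T with probability p. Expected payoff against b1: 1p + (-3)(1−p) = 4p − 3; against b2: (-2)p + 5(1−p) = −7p + 5.
Setting these equal: 4p − 3 = −7p + 5 ⇒ 11p = 8 ⇒ p = 8/11, and the value is (4)·(8/11) − 3 = -1/11.
For Player 2: with q = P(b1), equating T's and B's payoffs gives 3q − 2 = −8q + 5 ⇒ q = 7/11.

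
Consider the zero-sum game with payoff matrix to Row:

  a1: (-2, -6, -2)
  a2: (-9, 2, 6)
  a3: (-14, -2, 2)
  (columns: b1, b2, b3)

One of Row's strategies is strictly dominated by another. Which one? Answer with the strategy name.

a3

a2 gives a strictly higher payoff than a3 against every column: -9 > -14, 2 > -2, 6 > 2.
So a3 is strictly dominated and Row never plays it.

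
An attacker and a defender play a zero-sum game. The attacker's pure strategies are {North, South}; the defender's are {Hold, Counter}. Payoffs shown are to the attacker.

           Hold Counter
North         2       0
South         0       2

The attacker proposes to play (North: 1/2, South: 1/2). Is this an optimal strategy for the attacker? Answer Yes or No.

Yes

Against Hold this mix gives (1/2)·2 + (1/2)·0 = 1.
Against Counter this mix gives (1/2)·0 + (1/2)·2 = 1.
All of the defender's active replies (Hold, Counter) yield 1, and no column does worse for the attacker. The mix makes the defender indifferent and guarantees 1, so it is optimal.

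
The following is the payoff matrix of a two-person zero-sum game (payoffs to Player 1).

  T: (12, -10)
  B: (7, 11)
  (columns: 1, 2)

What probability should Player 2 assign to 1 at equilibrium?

21/26

Row minima: T → -10, B → 7; maximin = 7.
Column maxima: 1 → 12, 2 → 11; minimax = 11.
7 ≠ 11, so there is no saddle point; optimal play is mixed.
Let Player 1 play T with probability p. Expected payoff against 1: 12p + 7(1−p) = 5p + 7; against 2: (-10)p + 11(1−p) = −21p + 11.
Setting these equal: 5p + 7 = −21p + 11 ⇒ 26p = 4 ⇒ p = 2/13, and the value is (5)·(2/13) + 7 = 101/13.
For Player 2: with q = P(1), equating T's and B's payoffs gives 22q − 10 = −4q + 11 ⇒ q = 21/26.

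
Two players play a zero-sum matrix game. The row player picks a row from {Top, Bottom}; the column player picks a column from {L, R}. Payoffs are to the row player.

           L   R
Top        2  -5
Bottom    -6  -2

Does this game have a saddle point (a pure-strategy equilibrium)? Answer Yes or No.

No

Row minima: Top → -5, Bottom → -6; maximin = -5.
Column maxima: L → 2, R → -2; minimax = -2.
-5 ≠ -2, so no pure-strategy equilibrium exists.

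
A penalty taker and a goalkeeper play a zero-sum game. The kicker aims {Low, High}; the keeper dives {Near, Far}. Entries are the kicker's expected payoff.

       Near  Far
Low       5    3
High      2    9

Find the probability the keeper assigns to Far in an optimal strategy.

1/3

Row minima: Low → 3, High → 2; maximin = 3.
Column maxima: Near → 5, Far → 9; minimax = 5.
3 ≠ 5, so there is no saddle point; optimal play is mixed.
Let the kicker play Low with probability p. Expected payoff against Near: 5p + 2(1−p) = 3p + 2; against Far: 3p + 9(1−p) = −6p + 9.
Setting these equal: 3p + 2 = −6p + 9 ⇒ 9p = 7 ⇒ p = 7/9, and the value is (3)·(7/9) + 2 = 13/3.
For the keeper: with q = P(Near), equating Low's and High's payoffs gives 2q + 3 = −7q + 9 ⇒ q = 2/3.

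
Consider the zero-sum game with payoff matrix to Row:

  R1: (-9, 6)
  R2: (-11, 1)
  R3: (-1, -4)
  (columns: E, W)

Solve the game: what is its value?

-7/3

Row minima: R1 → -9, R2 → -11, R3 → -4; maximin = -4.
Column maxima: E → -1, W → 6; minimax = -1.
-4 ≠ -1, so there is no saddle point; optimal play is mixed.
R2 is strictly dominated by R1, so Row never plays it.
On the remaining 2×2 (R1, R3 vs E, W):
Let Row play R1 with probability p. Expected payoff against E: (-9)p + (-1)(1−p) = −8p − 1; against W: 6p + (-4)(1−p) = 10p − 4.
Setting these equal: −8p − 1 = 10p − 4 ⇒ −18p = -3 ⇒ p = 1/6, and the value is (-8)·(1/6) − 1 = -7/3.
For Column: with q = P(E), equating R1's and R3's payoffs gives −15q + 6 = 3q − 4 ⇒ q = 5/9.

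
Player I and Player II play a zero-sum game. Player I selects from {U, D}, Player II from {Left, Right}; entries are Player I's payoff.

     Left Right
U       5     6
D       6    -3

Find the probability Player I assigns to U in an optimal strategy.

9/10

Row minima: U → 5, D → -3; maximin = 5.
Column maxima: Left → 6, Right → 6; minimax = 6.
5 ≠ 6, so there is no saddle point; optimal play is mixed.
Let Player I play U with probability p. Expected payoff against Left: 5p + 6(1−p) = −p + 6; against Right: 6p + (-3)(1−p) = 9p − 3.
Setting these equal: −p + 6 = 9p − 3 ⇒ −10p = -9 ⇒ p = 9/10, and the value is (-1)·(9/10) + 6 = 51/10.
For Player II: with q = P(Left), equating U's and D's payoffs gives −q + 6 = 9q − 3 ⇒ q = 9/10.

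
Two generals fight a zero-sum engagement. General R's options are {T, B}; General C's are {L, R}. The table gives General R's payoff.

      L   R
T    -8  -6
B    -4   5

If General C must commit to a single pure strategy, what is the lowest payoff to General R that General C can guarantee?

-4

Column maxima: L → -4, R → 5.
The smallest of these is -4.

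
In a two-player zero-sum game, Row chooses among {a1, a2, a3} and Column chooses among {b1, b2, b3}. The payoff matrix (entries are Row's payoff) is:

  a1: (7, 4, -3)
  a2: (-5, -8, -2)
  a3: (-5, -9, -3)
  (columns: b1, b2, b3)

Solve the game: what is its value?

Row minima: a1 → -3, a2 → -8, a3 → -9; maximin = -3.
Column maxima: b1 → 7, b2 → 4, b3 → -2; minimax = -2.
-3 ≠ -2, so there is no saddle point; optimal play is mixed.
b1 is strictly dominated by b2 (it gives Row strictly more in every row), so Column never plays it.
With b1 eliminated, a3 is strictly dominated by a2 (a2 gives Row strictly more in every remaining column), so Row never plays it.
On the remaining 2×2 (a1, a2 vs b2, b3):
Let Row play a1 with probability p. Expected payoff against b2: 4p + (-8)(1−p) = 12p − 8; against b3: (-3)p + (-2)(1−p) = −p − 2.
Setting these equal: 12p − 8 = −p − 2 ⇒ 13p = 6 ⇒ p = 6/13, and the value is (12)·(6/13) − 8 = -32/13.
For Column: with q = P(b2), equating a1's and a2's payoffs gives 7q − 3 = −6q − 2 ⇒ q = 1/13.

-32/13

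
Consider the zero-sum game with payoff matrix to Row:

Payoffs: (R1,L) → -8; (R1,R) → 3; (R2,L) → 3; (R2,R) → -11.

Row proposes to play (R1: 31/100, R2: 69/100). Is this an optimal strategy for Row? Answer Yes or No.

No

Against L this mix gives (31/100)·(-8) + (69/100)·3 = -41/100.
Against R this mix gives (31/100)·3 + (69/100)·(-11) = -333/50.
Column will play R, holding Row to -333/50. Shifting weight toward the row that does better against R would raise this floor (the equalizing mix achieves -79/25 against both R and L), so the proposed strategy is not optimal.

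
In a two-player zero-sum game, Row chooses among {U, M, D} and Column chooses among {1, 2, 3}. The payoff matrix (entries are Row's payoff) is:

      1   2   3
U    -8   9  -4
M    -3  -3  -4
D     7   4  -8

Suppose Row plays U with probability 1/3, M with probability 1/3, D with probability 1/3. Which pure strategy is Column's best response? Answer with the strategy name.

3

If Column plays 1, Row's expected payoff is (1/3)·(-8) + (1/3)·(-3) + (1/3)·7 = -4/3.
If Column plays 2, Row's expected payoff is (1/3)·9 + (1/3)·(-3) + (1/3)·4 = 10/3.
If Column plays 3, Row's expected payoff is (1/3)·(-4) + (1/3)·(-4) + (1/3)·(-8) = -16/3.
Column minimizes Row's payoff; the smallest is -16/3, so the best response is 3.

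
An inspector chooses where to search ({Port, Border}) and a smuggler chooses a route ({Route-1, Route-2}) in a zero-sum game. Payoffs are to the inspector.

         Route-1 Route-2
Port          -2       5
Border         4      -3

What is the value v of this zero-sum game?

1

Row minima: Port → -2, Border → -3; maximin = -2.
Column maxima: Route-1 → 4, Route-2 → 5; minimax = 4.
-2 ≠ 4, so there is no saddle point; optimal play is mixed.
Let the inspector play Port with probability p. Expected payoff against Route-1: (-2)p + 4(1−p) = −6p + 4; against Route-2: 5p + (-3)(1−p) = 8p − 3.
Setting these equal: −6p + 4 = 8p − 3 ⇒ −14p = -7 ⇒ p = 1/2, and the value is (-6)·(1/2) + 4 = 1.
For the smuggler: with q = P(Route-1), equating Port's and Border's payoffs gives −7q + 5 = 7q − 3 ⇒ q = 4/7.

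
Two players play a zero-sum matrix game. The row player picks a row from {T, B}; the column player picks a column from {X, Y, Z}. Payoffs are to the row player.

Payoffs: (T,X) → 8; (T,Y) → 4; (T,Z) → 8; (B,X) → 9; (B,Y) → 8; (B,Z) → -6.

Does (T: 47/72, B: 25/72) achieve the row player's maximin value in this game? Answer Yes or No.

Against X this mix gives (47/72)·8 + (25/72)·9 = 601/72.
Against Y this mix gives (47/72)·4 + (25/72)·8 = 97/18.
Against Z this mix gives (47/72)·8 + (25/72)·(-6) = 113/36.
The column player will play Z, holding the row player to 113/36. Shifting weight toward the row that does better against Z would raise this floor (the equalizing mix achieves 44/9 against both Z and Y), so the proposed strategy is not optimal.

No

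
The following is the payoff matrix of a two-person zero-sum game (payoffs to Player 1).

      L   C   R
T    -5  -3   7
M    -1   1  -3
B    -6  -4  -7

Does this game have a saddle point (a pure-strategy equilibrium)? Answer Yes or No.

No

Row minima: T → -5, M → -3, B → -7; maximin = -3.
Column maxima: L → -1, C → 1, R → 7; minimax = -1.
-3 ≠ -1, so no pure-strategy equilibrium exists.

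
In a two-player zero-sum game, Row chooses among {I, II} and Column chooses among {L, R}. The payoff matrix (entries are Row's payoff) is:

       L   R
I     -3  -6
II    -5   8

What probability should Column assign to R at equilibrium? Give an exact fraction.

Row minima: I → -6, II → -5; maximin = -5.
Column maxima: L → -3, R → 8; minimax = -3.
-5 ≠ -3, so there is no saddle point; optimal play is mixed.
Let Row play I with probability p. Expected payoff against L: (-3)p + (-5)(1−p) = 2p − 5; against R: (-6)p + 8(1−p) = −14p + 8.
Setting these equal: 2p − 5 = −14p + 8 ⇒ 16p = 13 ⇒ p = 13/16, and the value is (2)·(13/16) − 5 = -27/8.
For Column: with q = P(L), equating I's and II's payoffs gives 3q − 6 = −13q + 8 ⇒ q = 7/8.

1/8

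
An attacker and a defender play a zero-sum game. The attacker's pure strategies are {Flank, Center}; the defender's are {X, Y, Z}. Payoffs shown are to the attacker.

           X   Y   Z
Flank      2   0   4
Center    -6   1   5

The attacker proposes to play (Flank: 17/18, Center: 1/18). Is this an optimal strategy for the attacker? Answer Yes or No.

Against X this mix gives (17/18)·2 + (1/18)·(-6) = 14/9.
Against Y this mix gives (17/18)·0 + (1/18)·1 = 1/18.
Against Z this mix gives (17/18)·4 + (1/18)·5 = 73/18.
The defender will play Y, holding the attacker to 1/18. Shifting weight toward the row that does better against Y would raise this floor (the equalizing mix achieves 2/9 against both Y and X), so the proposed strategy is not optimal.

No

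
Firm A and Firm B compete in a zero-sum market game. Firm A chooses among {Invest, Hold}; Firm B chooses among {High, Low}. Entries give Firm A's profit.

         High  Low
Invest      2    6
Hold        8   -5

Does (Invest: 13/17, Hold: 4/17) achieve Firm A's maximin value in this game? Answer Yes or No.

Against High this mix gives (13/17)·2 + (4/17)·8 = 58/17.
Against Low this mix gives (13/17)·6 + (4/17)·(-5) = 58/17.
All of Firm B's active replies (High, Low) yield 58/17, and no column does worse for Firm A. The mix makes Firm B indifferent and guarantees 58/17, so it is optimal.

Yes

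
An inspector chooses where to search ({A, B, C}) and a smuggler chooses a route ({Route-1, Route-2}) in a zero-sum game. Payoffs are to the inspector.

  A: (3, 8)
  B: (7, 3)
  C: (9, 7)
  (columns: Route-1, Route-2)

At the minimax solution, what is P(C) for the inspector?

Row minima: A → 3, B → 3, C → 7; maximin = 7.
Column maxima: Route-1 → 9, Route-2 → 8; minimax = 8.
7 ≠ 8, so there is no saddle point; optimal play is mixed.
B is strictly dominated by C, so the inspector never plays it.
On the remaining 2×2 (A, C vs Route-1, Route-2):
Let the inspector play A with probability p. Expected payoff against Route-1: 3p + 9(1−p) = −6p + 9; against Route-2: 8p + 7(1−p) = p + 7.
Setting these equal: −6p + 9 = p + 7 ⇒ −7p = -2 ⇒ p = 2/7, and the value is (-6)·(2/7) + 9 = 51/7.
For the smuggler: with q = P(Route-1), equating A's and C's payoffs gives −5q + 8 = 2q + 7 ⇒ q = 1/7.

5/7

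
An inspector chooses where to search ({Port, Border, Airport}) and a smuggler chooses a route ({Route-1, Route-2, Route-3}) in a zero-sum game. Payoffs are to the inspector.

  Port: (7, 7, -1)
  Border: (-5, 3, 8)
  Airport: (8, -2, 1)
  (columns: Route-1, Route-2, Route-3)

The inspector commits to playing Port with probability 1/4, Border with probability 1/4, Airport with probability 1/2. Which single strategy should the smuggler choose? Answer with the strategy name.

Route-2

If the smuggler plays Route-1, the inspector's expected payoff is (1/4)·7 + (1/4)·(-5) + (1/2)·8 = 9/2.
If the smuggler plays Route-2, the inspector's expected payoff is (1/4)·7 + (1/4)·3 + (1/2)·(-2) = 3/2.
If the smuggler plays Route-3, the inspector's expected payoff is (1/4)·(-1) + (1/4)·8 + (1/2)·1 = 9/4.
The smuggler minimizes the inspector's payoff; the smallest is 3/2, so the best response is Route-2.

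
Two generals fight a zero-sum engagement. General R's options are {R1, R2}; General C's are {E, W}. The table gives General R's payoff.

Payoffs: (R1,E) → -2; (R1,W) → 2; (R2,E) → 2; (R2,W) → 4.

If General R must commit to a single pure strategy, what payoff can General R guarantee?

Row minima: R1 → -2, R2 → 2.
The best of these is 2.

2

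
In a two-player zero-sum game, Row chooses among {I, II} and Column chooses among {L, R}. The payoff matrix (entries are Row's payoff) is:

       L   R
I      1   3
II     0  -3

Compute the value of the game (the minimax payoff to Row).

1

Row minima: I → 1, II → -3; maximin = 1.
Column maxima: L → 1, R → 3; minimax = 1.
Since maximin = minimax = 1, there is a saddle point and the value is 1.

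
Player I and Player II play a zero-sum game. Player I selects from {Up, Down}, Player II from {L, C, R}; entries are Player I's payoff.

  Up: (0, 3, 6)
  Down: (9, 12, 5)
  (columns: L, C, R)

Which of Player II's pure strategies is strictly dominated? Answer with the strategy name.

C

L holds Player I's payoff strictly below C in every row: 0 < 3, 9 < 12.
So C is strictly dominated for Player II.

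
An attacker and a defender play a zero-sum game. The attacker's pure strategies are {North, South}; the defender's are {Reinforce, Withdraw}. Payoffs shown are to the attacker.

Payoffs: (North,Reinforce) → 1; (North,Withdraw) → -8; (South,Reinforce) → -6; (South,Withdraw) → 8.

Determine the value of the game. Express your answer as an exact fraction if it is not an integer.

Row minima: North → -8, South → -6; maximin = -6.
Column maxima: Reinforce → 1, Withdraw → 8; minimax = 1.
-6 ≠ 1, so there is no saddle point; optimal play is mixed.
Let the attacker play North with probability p. Expected payoff against Reinforce: 1p + (-6)(1−p) = 7p − 6; against Withdraw: (-8)p + 8(1−p) = −16p + 8.
Setting these equal: 7p − 6 = −16p + 8 ⇒ 23p = 14 ⇒ p = 14/23, and the value is (7)·(14/23) − 6 = -40/23.
For the defender: with q = P(Reinforce), equating North's and South's payoffs gives 9q − 8 = −14q + 8 ⇒ q = 16/23.

-40/23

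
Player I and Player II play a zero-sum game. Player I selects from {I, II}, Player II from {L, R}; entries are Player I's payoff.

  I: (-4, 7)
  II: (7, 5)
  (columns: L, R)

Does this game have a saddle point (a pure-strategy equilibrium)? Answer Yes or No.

No

Row minima: I → -4, II → 5; maximin = 5.
Column maxima: L → 7, R → 7; minimax = 7.
5 ≠ 7, so no pure-strategy equilibrium exists.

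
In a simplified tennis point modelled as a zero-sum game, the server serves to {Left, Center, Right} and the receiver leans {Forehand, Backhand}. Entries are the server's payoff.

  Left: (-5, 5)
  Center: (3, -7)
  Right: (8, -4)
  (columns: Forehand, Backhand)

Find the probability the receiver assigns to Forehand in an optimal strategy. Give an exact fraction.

9/22

Row minima: Left → -5, Center → -7, Right → -4; maximin = -4.
Column maxima: Forehand → 8, Backhand → 5; minimax = 5.
-4 ≠ 5, so there is no saddle point; optimal play is mixed.
Center is strictly dominated by Right, so the server never plays it.
On the remaining 2×2 (Left, Right vs Forehand, Backhand):
Let the server play Left with probability p. Expected payoff against Forehand: (-5)p + 8(1−p) = −13p + 8; against Backhand: 5p + (-4)(1−p) = 9p − 4.
Setting these equal: −13p + 8 = 9p − 4 ⇒ −22p = -12 ⇒ p = 6/11, and the value is (-13)·(6/11) + 8 = 10/11.
For the receiver: with q = P(Forehand), equating Left's and Right's payoffs gives −10q + 5 = 12q − 4 ⇒ q = 9/22.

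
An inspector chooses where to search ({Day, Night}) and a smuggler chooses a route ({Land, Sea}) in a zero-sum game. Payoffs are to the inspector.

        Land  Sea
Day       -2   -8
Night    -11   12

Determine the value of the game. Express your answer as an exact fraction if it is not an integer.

Row minima: Day → -8, Night → -11; maximin = -8.
Column maxima: Land → -2, Sea → 12; minimax = -2.
-8 ≠ -2, so there is no saddle point; optimal play is mixed.
Let the inspector play Day with probability p. Expected payoff against Land: (-2)p + (-11)(1−p) = 9p − 11; against Sea: (-8)p + 12(1−p) = −20p + 12.
Setting these equal: 9p − 11 = −20p + 12 ⇒ 29p = 23 ⇒ p = 23/29, and the value is (9)·(23/29) − 11 = -112/29.
For the smuggler: with q = P(Land), equating Day's and Night's payoffs gives 6q − 8 = −23q + 12 ⇒ q = 20/29.

-112/29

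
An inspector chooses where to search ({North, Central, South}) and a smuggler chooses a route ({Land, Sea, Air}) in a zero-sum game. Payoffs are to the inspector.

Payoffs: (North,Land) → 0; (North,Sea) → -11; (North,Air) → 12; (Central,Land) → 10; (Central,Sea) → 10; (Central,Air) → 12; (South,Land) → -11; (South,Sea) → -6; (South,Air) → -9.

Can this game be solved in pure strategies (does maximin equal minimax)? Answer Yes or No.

Yes

Row minima: North → -11, Central → 10, South → -11; maximin = 10.
Column maxima: Land → 10, Sea → 10, Air → 12; minimax = 10.
maximin = minimax = 10, so a saddle point exists.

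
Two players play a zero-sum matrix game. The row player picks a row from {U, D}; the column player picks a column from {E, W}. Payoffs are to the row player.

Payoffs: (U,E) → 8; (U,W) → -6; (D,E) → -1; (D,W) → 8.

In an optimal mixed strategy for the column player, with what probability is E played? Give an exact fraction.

Row minima: U → -6, D → -1; maximin = -1.
Column maxima: E → 8, W → 8; minimax = 8.
-1 ≠ 8, so there is no saddle point; optimal play is mixed.
Let the row player play U with probability p. Expected payoff against E: 8p + (-1)(1−p) = 9p − 1; against W: (-6)p + 8(1−p) = −14p + 8.
Setting these equal: 9p − 1 = −14p + 8 ⇒ 23p = 9 ⇒ p = 9/23, and the value is (9)·(9/23) − 1 = 58/23.
For the column player: with q = P(E), equating U's and D's payoffs gives 14q − 6 = −9q + 8 ⇒ q = 14/23.

14/23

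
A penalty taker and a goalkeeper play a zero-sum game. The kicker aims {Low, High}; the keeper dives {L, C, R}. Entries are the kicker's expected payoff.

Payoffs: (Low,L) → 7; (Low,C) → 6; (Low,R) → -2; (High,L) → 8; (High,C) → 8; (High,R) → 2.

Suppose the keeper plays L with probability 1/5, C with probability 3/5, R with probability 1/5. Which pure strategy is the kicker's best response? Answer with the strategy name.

Expected payoff of Low: (1/5)·7 + (3/5)·6 + (1/5)·(-2) = 23/5.
Expected payoff of High: (1/5)·8 + (3/5)·8 + (1/5)·2 = 34/5.
The largest is 34/5, so the kicker's best response is High.

High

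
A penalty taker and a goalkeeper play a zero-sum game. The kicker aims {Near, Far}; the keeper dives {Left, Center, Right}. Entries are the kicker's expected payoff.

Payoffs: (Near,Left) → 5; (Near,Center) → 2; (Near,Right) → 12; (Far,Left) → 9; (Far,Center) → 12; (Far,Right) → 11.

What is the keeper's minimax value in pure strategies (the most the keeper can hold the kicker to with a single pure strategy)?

Column maxima: Left → 9, Center → 12, Right → 12.
The smallest of these is 9.

9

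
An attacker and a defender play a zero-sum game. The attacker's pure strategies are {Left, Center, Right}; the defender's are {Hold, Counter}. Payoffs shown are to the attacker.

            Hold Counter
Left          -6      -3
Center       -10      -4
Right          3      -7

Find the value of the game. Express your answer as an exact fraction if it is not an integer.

-51/13

Row minima: Left → -6, Center → -10, Right → -7; maximin = -6.
Column maxima: Hold → 3, Counter → -3; minimax = -3.
-6 ≠ -3, so there is no saddle point; optimal play is mixed.
Center is strictly dominated by Left, so the attacker never plays it.
On the remaining 2×2 (Left, Right vs Hold, Counter):
Let the attacker play Left with probability p. Expected payoff against Hold: (-6)p + 3(1−p) = −9p + 3; against Counter: (-3)p + (-7)(1−p) = 4p − 7.
Setting these equal: −9p + 3 = 4p − 7 ⇒ −13p = -10 ⇒ p = 10/13, and the value is (-9)·(10/13) + 3 = -51/13.
For the defender: with q = P(Hold), equating Left's and Right's payoffs gives −3q − 3 = 10q − 7 ⇒ q = 4/13.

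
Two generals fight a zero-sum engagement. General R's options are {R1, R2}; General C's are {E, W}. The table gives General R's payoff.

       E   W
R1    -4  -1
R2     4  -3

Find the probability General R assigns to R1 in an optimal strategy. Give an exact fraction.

Row minima: R1 → -4, R2 → -3; maximin = -3.
Column maxima: E → 4, W → -1; minimax = -1.
-3 ≠ -1, so there is no saddle point; optimal play is mixed.
Let General R play R1 with probability p. Expected payoff against E: (-4)p + 4(1−p) = −8p + 4; against W: (-1)p + (-3)(1−p) = 2p − 3.
Setting these equal: −8p + 4 = 2p − 3 ⇒ −10p = -7 ⇒ p = 7/10, and the value is (-8)·(7/10) + 4 = -8/5.
For General C: with q = P(E), equating R1's and R2's payoffs gives −3q − 1 = 7q − 3 ⇒ q = 1/5.

7/10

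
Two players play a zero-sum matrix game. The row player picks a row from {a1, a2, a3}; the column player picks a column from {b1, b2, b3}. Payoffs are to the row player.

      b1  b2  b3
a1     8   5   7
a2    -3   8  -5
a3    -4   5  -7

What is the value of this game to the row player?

27/5

Row minima: a1 → 5, a2 → -5, a3 → -7; maximin = 5.
Column maxima: b1 → 8, b2 → 8, b3 → 7; minimax = 7.
5 ≠ 7, so there is no saddle point; optimal play is mixed.
a3 is strictly dominated by a2, so the row player never plays it.
b1 is strictly dominated by b3 (it gives the row player strictly more in every row), so the column player never plays it.
On the remaining 2×2 (a1, a2 vs b2, b3):
Let the row player play a1 with probability p. Expected payoff against b2: 5p + 8(1−p) = −3p + 8; against b3: 7p + (-5)(1−p) = 12p − 5.
Setting these equal: −3p + 8 = 12p − 5 ⇒ −15p = -13 ⇒ p = 13/15, and the value is (-3)·(13/15) + 8 = 27/5.
For the column player: with q = P(b2), equating a1's and a2's payoffs gives −2q + 7 = 13q − 5 ⇒ q = 4/5.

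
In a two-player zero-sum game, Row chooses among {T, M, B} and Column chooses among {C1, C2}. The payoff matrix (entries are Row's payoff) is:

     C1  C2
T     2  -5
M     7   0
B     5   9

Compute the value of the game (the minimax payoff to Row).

Row minima: T → -5, M → 0, B → 5; maximin = 5.
Column maxima: C1 → 7, C2 → 9; minimax = 7.
5 ≠ 7, so there is no saddle point; optimal play is mixed.
T is strictly dominated by M, so Row never plays it.
On the remaining 2×2 (M, B vs C1, C2):
Let Row play M with probability p. Expected payoff against C1: 7p + 5(1−p) = 2p + 5; against C2: 0p + 9(1−p) = −9p + 9.
Setting these equal: 2p + 5 = −9p + 9 ⇒ 11p = 4 ⇒ p = 4/11, and the value is (2)·(4/11) + 5 = 63/11.
For Column: with q = P(C1), equating M's and B's payoffs gives 7q = −4q + 9 ⇒ q = 9/11.

63/11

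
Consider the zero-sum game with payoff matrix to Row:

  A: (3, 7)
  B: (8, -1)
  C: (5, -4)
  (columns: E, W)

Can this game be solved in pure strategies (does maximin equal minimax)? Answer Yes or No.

No

Row minima: A → 3, B → -1, C → -4; maximin = 3.
Column maxima: E → 8, W → 7; minimax = 7.
3 ≠ 7, so no pure-strategy equilibrium exists.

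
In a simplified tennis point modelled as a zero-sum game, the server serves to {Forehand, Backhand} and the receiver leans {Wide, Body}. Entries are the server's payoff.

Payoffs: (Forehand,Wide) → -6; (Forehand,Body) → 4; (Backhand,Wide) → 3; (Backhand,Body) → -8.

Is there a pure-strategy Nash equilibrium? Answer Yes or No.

No

Row minima: Forehand → -6, Backhand → -8; maximin = -6.
Column maxima: Wide → 3, Body → 4; minimax = 3.
-6 ≠ 3, so no pure-strategy equilibrium exists.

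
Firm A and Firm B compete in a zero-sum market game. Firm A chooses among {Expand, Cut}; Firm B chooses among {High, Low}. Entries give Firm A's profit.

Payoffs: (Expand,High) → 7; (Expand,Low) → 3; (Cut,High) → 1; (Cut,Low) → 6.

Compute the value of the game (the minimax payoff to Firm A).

Row minima: Expand → 3, Cut → 1; maximin = 3.
Column maxima: High → 7, Low → 6; minimax = 6.
3 ≠ 6, so there is no saddle point; optimal play is mixed.
Let Firm A play Expand with probability p. Expected payoff against High: 7p + 1(1−p) = 6p + 1; against Low: 3p + 6(1−p) = −3p + 6.
Setting these equal: 6p + 1 = −3p + 6 ⇒ 9p = 5 ⇒ p = 5/9, and the value is (6)·(5/9) + 1 = 13/3.
For Firm B: with q = P(High), equating Expand's and Cut's payoffs gives 4q + 3 = −5q + 6 ⇒ q = 1/3.

13/3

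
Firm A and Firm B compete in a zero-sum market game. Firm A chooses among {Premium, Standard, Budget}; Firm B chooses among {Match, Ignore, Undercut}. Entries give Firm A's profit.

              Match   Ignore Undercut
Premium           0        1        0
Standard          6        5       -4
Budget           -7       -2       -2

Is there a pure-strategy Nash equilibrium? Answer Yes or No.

Row minima: Premium → 0, Standard → -4, Budget → -7; maximin = 0.
Column maxima: Match → 6, Ignore → 5, Undercut → 0; minimax = 0.
maximin = minimax = 0, so a saddle point exists.

Yes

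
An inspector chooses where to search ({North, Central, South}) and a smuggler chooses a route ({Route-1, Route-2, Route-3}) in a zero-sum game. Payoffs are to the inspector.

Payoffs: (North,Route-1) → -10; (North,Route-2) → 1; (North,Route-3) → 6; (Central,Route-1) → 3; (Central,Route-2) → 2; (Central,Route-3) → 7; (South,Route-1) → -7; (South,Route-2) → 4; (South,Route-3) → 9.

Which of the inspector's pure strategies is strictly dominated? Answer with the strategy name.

North

Central gives a strictly higher payoff than North against every column: 3 > -10, 2 > 1, 7 > 6.
So North is strictly dominated and the inspector never plays it.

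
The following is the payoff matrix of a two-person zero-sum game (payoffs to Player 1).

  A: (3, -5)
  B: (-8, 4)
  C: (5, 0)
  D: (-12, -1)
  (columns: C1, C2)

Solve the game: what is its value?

20/17

Row minima: A → -5, B → -8, C → 0, D → -12; maximin = 0.
Column maxima: C1 → 5, C2 → 4; minimax = 4.
0 ≠ 4, so there is no saddle point; optimal play is mixed.
A is strictly dominated by C, so Player 1 never plays it.
D is strictly dominated by B, so Player 1 never plays it.
On the remaining 2×2 (B, C vs C1, C2):
Let Player 1 play B with probability p. Expected payoff against C1: (-8)p + 5(1−p) = −13p + 5; against C2: 4p + 0(1−p) = 4p.
Setting these equal: −13p + 5 = 4p ⇒ −17p = -5 ⇒ p = 5/17, and the value is (-13)·(5/17) + 5 = 20/17.
For Player 2: with q = P(C1), equating B's and C's payoffs gives −12q + 4 = 5q ⇒ q = 4/17.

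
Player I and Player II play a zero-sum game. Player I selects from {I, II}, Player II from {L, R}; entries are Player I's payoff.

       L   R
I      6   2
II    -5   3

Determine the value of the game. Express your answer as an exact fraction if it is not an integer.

7/3

Row minima: I → 2, II → -5; maximin = 2.
Column maxima: L → 6, R → 3; minimax = 3.
2 ≠ 3, so there is no saddle point; optimal play is mixed.
Let Player I play I with probability p. Expected payoff against L: 6p + (-5)(1−p) = 11p − 5; against R: 2p + 3(1−p) = −p + 3.
Setting these equal: 11p − 5 = −p + 3 ⇒ 12p = 8 ⇒ p = 2/3, and the value is (11)·(2/3) − 5 = 7/3.
For Player II: with q = P(L), equating I's and II's payoffs gives 4q + 2 = −8q + 3 ⇒ q = 1/12.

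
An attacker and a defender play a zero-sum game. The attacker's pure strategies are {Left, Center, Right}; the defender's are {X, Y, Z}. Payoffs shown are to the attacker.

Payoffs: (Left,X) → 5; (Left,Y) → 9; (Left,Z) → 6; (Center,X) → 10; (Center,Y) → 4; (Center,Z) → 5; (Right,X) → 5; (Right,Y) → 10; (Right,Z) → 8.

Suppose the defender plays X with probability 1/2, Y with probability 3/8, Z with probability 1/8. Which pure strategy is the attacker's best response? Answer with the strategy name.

Right

Expected payoff of Left: (1/2)·5 + (3/8)·9 + (1/8)·6 = 53/8.
Expected payoff of Center: (1/2)·10 + (3/8)·4 + (1/8)·5 = 57/8.
Expected payoff of Right: (1/2)·5 + (3/8)·10 + (1/8)·8 = 29/4.
The largest is 29/4, so the attacker's best response is Right.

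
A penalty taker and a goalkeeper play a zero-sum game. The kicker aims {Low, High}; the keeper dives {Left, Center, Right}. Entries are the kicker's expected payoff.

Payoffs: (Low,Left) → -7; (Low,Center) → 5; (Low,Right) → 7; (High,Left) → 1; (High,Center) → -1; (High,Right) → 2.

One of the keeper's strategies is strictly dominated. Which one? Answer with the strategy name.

Left holds the kicker's payoff strictly below Right in every row: -7 < 7, 1 < 2.
So Right is strictly dominated for the keeper.

Right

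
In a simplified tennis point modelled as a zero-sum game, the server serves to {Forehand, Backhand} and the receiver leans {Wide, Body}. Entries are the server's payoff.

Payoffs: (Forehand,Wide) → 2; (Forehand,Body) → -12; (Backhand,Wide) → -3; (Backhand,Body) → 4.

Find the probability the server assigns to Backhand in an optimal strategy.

2/3

Row minima: Forehand → -12, Backhand → -3; maximin = -3.
Column maxima: Wide → 2, Body → 4; minimax = 2.
-3 ≠ 2, so there is no saddle point; optimal play is mixed.
Let the server play Forehand with probability p. Expected payoff against Wide: 2p + (-3)(1−p) = 5p − 3; against Body: (-12)p + 4(1−p) = −16p + 4.
Setting these equal: 5p − 3 = −16p + 4 ⇒ 21p = 7 ⇒ p = 1/3, and the value is (5)·(1/3) − 3 = -4/3.
For the receiver: with q = P(Wide), equating Forehand's and Backhand's payoffs gives 14q − 12 = −7q + 4 ⇒ q = 16/21.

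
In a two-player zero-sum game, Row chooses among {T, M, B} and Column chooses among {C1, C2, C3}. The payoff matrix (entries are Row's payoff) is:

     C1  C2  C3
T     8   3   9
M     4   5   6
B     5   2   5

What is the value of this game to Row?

14/3

Row minima: T → 3, M → 4, B → 2; maximin = 4.
Column maxima: C1 → 8, C2 → 5, C3 → 9; minimax = 5.
4 ≠ 5, so there is no saddle point; optimal play is mixed.
B is strictly dominated by T, so Row never plays it.
With B eliminated, C3 is strictly dominated by C1 (it gives Row strictly more in every remaining row), so Column never plays it.
On the remaining 2×2 (T, M vs C1, C2):
Let Row play T with probability p. Expected payoff against C1: 8p + 4(1−p) = 4p + 4; against C2: 3p + 5(1−p) = −2p + 5.
Setting these equal: 4p + 4 = −2p + 5 ⇒ 6p = 1 ⇒ p = 1/6, and the value is (4)·(1/6) + 4 = 14/3.
For Column: with q = P(C1), equating T's and M's payoffs gives 5q + 3 = −q + 5 ⇒ q = 1/3.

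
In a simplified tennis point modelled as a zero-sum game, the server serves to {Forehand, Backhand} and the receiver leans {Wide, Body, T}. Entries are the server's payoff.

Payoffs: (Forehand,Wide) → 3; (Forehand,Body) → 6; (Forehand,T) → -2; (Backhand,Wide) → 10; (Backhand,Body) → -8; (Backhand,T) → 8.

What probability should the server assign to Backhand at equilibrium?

Row minima: Forehand → -2, Backhand → -8; maximin = -2.
Column maxima: Wide → 10, Body → 6, T → 8; minimax = 6.
-2 ≠ 6, so there is no saddle point; optimal play is mixed.
Wide is strictly dominated by T (it gives the server strictly more in every row), so the receiver never plays it.
On the remaining 2×2 (Forehand, Backhand vs Body, T):
Let the server play Forehand with probability p. Expected payoff against Body: 6p + (-8)(1−p) = 14p − 8; against T: (-2)p + 8(1−p) = −10p + 8.
Setting these equal: 14p − 8 = −10p + 8 ⇒ 24p = 16 ⇒ p = 2/3, and the value is (14)·(2/3) − 8 = 4/3.
For the receiver: with q = P(Body), equating Forehand's and Backhand's payoffs gives 8q − 2 = −16q + 8 ⇒ q = 5/12.

1/3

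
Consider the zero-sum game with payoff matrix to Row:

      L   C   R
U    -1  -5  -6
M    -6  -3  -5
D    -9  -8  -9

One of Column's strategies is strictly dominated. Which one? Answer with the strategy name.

R holds Row's payoff strictly below C in every row: -6 < -5, -5 < -3, -9 < -8.
So C is strictly dominated for Column.

C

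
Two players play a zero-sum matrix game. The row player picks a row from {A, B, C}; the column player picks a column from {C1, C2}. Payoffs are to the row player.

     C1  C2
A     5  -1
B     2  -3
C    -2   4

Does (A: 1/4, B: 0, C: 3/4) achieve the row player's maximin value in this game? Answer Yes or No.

Against C1 this mix gives (1/4)·5 + (3/4)·(-2) = -1/4.
Against C2 this mix gives (1/4)·(-1) + (3/4)·4 = 11/4.
The column player will play C1, holding the row player to -1/4. Shifting weight toward the row that does better against C1 would raise this floor (the equalizing mix achieves 3/2 against both C1 and C2), so the proposed strategy is not optimal.

No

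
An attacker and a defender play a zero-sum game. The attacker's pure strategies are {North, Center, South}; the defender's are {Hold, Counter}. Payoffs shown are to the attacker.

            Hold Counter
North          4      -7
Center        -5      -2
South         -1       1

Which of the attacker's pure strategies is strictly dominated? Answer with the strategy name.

South gives a strictly higher payoff than Center against every column: -1 > -5, 1 > -2.
So Center is strictly dominated and the attacker never plays it.

Center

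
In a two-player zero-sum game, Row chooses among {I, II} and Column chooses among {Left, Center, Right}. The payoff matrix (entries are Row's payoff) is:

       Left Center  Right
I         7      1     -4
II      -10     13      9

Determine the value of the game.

23/30

Row minima: I → -4, II → -10; maximin = -4.
Column maxima: Left → 7, Center → 13, Right → 9; minimax = 7.
-4 ≠ 7, so there is no saddle point; optimal play is mixed.
Center is strictly dominated by Right (it gives Row strictly more in every row), so Column never plays it.
On the remaining 2×2 (I, II vs Left, Right):
Let Row play I with probability p. Expected payoff against Left: 7p + (-10)(1−p) = 17p − 10; against Right: (-4)p + 9(1−p) = −13p + 9.
Setting these equal: 17p − 10 = −13p + 9 ⇒ 30p = 19 ⇒ p = 19/30, and the value is (17)·(19/30) − 10 = 23/30.
For Column: with q = P(Left), equating I's and II's payoffs gives 11q − 4 = −19q + 9 ⇒ q = 13/30.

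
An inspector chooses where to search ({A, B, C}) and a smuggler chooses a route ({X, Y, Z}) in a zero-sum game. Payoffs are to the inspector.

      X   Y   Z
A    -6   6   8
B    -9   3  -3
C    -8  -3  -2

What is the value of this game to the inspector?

Row minima: A → -6, B → -9, C → -8; maximin = -6.
Column maxima: X → -6, Y → 6, Z → 8; minimax = -6.
Since maximin = minimax = -6, there is a saddle point and the value is -6.

-6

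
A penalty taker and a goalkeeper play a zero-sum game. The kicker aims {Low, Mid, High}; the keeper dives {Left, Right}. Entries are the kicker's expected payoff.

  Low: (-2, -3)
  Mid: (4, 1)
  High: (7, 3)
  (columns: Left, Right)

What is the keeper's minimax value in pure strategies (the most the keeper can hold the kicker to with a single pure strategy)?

Column maxima: Left → 7, Right → 3.
The smallest of these is 3.

3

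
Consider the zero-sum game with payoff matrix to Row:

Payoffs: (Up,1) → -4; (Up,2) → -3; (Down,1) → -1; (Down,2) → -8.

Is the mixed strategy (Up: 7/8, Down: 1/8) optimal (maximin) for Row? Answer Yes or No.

Against 1 this mix gives (7/8)·(-4) + (1/8)·(-1) = -29/8.
Against 2 this mix gives (7/8)·(-3) + (1/8)·(-8) = -29/8.
All of Column's active replies (1, 2) yield -29/8, and no column does worse for Row. The mix makes Column indifferent and guarantees -29/8, so it is optimal.

Yes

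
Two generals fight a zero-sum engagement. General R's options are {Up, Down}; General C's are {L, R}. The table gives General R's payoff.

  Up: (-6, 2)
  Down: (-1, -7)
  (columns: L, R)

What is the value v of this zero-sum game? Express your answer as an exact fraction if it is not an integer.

-22/7

Row minima: Up → -6, Down → -7; maximin = -6.
Column maxima: L → -1, R → 2; minimax = -1.
-6 ≠ -1, so there is no saddle point; optimal play is mixed.
Let General R play Up with probability p. Expected payoff against L: (-6)p + (-1)(1−p) = −5p − 1; against R: 2p + (-7)(1−p) = 9p − 7.
Setting these equal: −5p − 1 = 9p − 7 ⇒ −14p = -6 ⇒ p = 3/7, and the value is (-5)·(3/7) − 1 = -22/7.
For General C: with q = P(L), equating Up's and Down's payoffs gives −8q + 2 = 6q − 7 ⇒ q = 9/14.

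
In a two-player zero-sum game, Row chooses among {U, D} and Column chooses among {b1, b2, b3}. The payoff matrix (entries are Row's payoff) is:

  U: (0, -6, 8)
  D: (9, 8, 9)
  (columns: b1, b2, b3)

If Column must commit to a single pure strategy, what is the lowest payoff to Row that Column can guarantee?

Column maxima: b1 → 9, b2 → 8, b3 → 9.
The smallest of these is 8.

8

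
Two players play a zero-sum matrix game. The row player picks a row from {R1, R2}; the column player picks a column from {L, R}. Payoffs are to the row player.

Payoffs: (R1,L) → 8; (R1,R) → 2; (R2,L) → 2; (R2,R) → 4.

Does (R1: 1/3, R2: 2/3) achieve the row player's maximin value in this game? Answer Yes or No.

No

Against L this mix gives (1/3)·8 + (2/3)·2 = 4.
Against R this mix gives (1/3)·2 + (2/3)·4 = 10/3.
The column player will play R, holding the row player to 10/3. Shifting weight toward the row that does better against R would raise this floor (the equalizing mix achieves 7/2 against both R and L), so the proposed strategy is not optimal.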